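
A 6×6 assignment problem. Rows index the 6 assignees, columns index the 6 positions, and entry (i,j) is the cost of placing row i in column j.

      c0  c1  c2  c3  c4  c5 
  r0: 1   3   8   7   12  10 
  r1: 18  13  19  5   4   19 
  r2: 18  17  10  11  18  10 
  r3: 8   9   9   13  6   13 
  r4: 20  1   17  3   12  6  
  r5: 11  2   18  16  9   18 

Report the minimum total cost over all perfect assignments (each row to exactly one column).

Minimum assignment cost: 29

optimal assignment: row0→col0 (cost 1), row1→col4 (cost 4), row2→col5 (cost 10), row3→col2 (cost 9), row4→col3 (cost 3), row5→col1 (cost 2)
total = 1 + 4 + 10 + 9 + 3 + 2 = 29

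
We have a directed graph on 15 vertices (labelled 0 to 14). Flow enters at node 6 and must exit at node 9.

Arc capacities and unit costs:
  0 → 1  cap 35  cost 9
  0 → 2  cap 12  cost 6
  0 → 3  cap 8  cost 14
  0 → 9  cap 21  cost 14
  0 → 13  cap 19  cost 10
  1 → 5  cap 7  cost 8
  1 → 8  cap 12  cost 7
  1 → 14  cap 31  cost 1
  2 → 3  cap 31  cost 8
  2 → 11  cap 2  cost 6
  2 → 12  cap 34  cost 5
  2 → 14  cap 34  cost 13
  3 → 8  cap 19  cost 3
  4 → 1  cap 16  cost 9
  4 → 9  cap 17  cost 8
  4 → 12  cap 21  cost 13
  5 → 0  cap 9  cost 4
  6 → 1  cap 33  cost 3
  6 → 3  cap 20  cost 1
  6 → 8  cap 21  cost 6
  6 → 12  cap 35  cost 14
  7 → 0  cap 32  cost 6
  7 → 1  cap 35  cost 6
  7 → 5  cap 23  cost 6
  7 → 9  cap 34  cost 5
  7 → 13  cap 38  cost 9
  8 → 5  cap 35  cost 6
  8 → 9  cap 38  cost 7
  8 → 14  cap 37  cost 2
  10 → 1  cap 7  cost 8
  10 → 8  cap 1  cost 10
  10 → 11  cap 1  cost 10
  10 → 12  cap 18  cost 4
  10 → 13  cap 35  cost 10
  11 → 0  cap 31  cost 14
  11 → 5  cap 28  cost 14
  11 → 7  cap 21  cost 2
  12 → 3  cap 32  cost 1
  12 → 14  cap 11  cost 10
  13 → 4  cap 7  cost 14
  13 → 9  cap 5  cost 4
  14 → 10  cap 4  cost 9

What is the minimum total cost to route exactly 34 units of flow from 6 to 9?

Minimum cost for 34 units: 404

shortest-cost path #1: 6→3→8→9 push 19 @ unit cost 11 (adds 209)
shortest-cost path #2: 6→8→9 push 15 @ unit cost 13 (adds 195)
total cost = 404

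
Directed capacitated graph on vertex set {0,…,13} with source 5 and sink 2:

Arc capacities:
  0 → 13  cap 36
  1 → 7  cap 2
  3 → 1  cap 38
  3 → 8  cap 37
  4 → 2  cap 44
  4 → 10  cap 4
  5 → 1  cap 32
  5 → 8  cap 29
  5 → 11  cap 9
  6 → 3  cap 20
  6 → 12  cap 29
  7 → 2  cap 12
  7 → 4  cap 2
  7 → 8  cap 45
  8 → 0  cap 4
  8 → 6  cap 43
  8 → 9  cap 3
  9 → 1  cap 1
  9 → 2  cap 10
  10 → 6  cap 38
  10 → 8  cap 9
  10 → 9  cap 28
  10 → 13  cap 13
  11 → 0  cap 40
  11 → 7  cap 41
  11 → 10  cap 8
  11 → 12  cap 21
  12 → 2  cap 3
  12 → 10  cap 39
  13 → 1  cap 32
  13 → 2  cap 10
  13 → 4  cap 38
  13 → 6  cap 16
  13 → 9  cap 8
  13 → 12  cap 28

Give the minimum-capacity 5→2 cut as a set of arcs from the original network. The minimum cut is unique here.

augment #1: 5→1→7→2 push 2
augment #2: 5→8→9→2 push 3
augment #3: 5→11→7→2 push 9
augment #4: 5→8→0→13→2 push 4
augment #5: 5→8→6→12→2 push 3
augment #6: 5→8→6→12→10→9→2 push 7
augment #7: 5→8→6→12→10→13→2 push 6
augment #8: 5→8→6→12→10→13→4→2 push 6
max flow = 40; residual-reachable set from 5 gives S-side
cut edges (S→T): {(1,7), (5,8), (5,11)} total cap 40

Min-cut arcs: {(1,7), (5,8), (5,11)} (total capacity 40)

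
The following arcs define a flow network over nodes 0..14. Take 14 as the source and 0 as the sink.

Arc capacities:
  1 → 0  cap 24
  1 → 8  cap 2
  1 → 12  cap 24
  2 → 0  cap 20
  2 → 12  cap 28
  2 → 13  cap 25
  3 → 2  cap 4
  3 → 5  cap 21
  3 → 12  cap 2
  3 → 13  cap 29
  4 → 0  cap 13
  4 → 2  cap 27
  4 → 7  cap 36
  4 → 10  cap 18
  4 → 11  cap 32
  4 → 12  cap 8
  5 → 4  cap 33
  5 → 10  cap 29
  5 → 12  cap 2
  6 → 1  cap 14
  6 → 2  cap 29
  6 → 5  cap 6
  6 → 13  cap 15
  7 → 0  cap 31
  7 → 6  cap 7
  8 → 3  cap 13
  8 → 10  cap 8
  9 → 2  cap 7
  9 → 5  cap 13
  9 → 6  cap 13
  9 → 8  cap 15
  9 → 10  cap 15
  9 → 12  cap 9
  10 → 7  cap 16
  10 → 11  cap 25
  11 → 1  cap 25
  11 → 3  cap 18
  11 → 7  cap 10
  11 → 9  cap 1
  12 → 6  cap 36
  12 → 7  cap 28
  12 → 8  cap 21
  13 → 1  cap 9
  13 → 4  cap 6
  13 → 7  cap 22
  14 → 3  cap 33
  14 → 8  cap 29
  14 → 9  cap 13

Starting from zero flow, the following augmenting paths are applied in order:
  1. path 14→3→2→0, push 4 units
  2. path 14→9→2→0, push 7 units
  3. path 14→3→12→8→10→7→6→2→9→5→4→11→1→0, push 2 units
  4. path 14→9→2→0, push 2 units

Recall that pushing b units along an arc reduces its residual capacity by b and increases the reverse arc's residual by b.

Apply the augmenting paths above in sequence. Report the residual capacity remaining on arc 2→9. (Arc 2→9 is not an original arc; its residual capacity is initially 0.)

Residual capacity of (2,9): 7

after path 1 (14→3→2→0, push 4): res(2,9)=0
after path 2 (14→9→2→0, push 7): res(2,9)=7
after path 3 (14→3→12→8→10→7→6→2→9→5→4→11→1→0, push 2): res(2,9)=5
after path 4 (14→9→2→0, push 2): res(2,9)=7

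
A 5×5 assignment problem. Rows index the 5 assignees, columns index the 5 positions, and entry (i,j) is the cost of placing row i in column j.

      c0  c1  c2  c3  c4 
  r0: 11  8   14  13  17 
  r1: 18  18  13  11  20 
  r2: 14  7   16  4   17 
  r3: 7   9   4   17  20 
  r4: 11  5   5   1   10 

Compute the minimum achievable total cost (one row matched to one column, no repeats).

Minimum assignment cost: 42

optimal assignment: row0→col1 (cost 8), row1→col2 (cost 13), row2→col3 (cost 4), row3→col0 (cost 7), row4→col4 (cost 10)
total = 8 + 13 + 4 + 7 + 10 = 42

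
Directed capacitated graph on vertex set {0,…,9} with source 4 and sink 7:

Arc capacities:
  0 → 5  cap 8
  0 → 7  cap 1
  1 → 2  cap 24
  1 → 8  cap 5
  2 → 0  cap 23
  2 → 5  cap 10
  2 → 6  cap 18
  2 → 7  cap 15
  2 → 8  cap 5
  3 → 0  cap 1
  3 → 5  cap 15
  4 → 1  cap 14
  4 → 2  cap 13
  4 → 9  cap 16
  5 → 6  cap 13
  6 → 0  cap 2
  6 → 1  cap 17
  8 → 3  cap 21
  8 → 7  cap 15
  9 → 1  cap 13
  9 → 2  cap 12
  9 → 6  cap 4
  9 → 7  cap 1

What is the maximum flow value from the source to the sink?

augment #1: 4→2→7 bottleneck 13, total now 13
augment #2: 4→9→7 bottleneck 1, total now 14
augment #3: 4→1→2→7 bottleneck 2, total now 16
augment #4: 4→1→8→7 bottleneck 5, total now 21
augment #5: 4→1→2→0→7 bottleneck 1, total now 22
augment #6: 4→1→2→8→7 bottleneck 5, total now 27

Maximum flow value: 27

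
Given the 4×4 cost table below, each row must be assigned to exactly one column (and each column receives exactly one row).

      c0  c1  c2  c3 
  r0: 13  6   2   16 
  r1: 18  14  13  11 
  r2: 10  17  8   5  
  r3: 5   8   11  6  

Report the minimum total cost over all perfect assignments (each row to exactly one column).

optimal assignment: row0→col2 (cost 2), row1→col1 (cost 14), row2→col3 (cost 5), row3→col0 (cost 5)
total = 2 + 14 + 5 + 5 = 26

Minimum assignment cost: 26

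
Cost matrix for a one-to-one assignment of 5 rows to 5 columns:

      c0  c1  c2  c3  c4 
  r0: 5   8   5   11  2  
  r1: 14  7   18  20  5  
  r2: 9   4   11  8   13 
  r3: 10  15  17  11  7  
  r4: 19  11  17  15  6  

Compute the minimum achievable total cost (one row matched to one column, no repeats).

optimal assignment: row0→col2 (cost 5), row1→col1 (cost 7), row2→col3 (cost 8), row3→col0 (cost 10), row4→col4 (cost 6)
total = 5 + 7 + 8 + 10 + 6 = 36

Minimum assignment cost: 36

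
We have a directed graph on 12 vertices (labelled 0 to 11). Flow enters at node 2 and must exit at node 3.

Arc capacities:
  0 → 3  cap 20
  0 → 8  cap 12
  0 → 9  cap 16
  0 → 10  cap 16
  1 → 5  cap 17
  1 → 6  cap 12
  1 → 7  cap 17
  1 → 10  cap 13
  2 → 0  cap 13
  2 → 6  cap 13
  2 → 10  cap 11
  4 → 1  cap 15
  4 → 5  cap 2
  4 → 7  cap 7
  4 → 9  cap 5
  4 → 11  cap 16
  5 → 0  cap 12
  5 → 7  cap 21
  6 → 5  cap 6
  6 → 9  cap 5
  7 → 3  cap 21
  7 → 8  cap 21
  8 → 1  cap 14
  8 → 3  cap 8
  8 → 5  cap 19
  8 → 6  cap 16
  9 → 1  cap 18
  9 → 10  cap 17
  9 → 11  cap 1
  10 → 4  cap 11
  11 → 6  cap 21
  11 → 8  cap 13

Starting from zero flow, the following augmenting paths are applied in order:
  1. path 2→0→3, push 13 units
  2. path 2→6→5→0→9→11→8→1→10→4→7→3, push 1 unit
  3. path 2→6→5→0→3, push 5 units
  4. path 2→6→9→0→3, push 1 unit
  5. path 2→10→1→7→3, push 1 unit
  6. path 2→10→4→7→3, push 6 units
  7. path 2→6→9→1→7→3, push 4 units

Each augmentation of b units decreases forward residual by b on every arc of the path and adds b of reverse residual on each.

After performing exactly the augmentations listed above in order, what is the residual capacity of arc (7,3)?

Residual capacity of (7,3): 9

after path 1 (2→0→3, push 13): res(7,3)=21
after path 2 (2→6→5→0→9→11→8→1→10→4→7→3, push 1): res(7,3)=20
after path 3 (2→6→5→0→3, push 5): res(7,3)=20
after path 4 (2→6→9→0→3, push 1): res(7,3)=20
after path 5 (2→10→1→7→3, push 1): res(7,3)=19
after path 6 (2→10→4→7→3, push 6): res(7,3)=13
after path 7 (2→6→9→1→7→3, push 4): res(7,3)=9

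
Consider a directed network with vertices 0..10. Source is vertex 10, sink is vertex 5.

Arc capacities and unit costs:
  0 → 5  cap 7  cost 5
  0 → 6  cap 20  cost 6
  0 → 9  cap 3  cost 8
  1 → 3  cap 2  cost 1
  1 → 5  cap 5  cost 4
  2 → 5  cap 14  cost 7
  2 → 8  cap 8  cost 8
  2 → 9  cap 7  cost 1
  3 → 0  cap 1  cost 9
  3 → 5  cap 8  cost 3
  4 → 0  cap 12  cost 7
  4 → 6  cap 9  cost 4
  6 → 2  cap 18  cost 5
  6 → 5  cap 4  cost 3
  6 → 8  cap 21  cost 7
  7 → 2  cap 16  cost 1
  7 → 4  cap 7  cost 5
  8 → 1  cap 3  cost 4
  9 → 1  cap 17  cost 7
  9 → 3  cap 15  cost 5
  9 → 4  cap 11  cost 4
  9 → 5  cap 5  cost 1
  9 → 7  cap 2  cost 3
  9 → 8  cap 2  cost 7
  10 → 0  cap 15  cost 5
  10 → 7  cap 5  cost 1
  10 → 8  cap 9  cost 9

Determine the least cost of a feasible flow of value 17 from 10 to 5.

shortest-cost path #1: 10→7→2→9→5 push 5 @ unit cost 4 (adds 20)
shortest-cost path #2: 10→0→5 push 7 @ unit cost 10 (adds 70)
shortest-cost path #3: 10→0→6→5 push 4 @ unit cost 14 (adds 56)
shortest-cost path #4: 10→8→1→5 push 1 @ unit cost 17 (adds 17)
total cost = 163

Minimum cost for 17 units: 163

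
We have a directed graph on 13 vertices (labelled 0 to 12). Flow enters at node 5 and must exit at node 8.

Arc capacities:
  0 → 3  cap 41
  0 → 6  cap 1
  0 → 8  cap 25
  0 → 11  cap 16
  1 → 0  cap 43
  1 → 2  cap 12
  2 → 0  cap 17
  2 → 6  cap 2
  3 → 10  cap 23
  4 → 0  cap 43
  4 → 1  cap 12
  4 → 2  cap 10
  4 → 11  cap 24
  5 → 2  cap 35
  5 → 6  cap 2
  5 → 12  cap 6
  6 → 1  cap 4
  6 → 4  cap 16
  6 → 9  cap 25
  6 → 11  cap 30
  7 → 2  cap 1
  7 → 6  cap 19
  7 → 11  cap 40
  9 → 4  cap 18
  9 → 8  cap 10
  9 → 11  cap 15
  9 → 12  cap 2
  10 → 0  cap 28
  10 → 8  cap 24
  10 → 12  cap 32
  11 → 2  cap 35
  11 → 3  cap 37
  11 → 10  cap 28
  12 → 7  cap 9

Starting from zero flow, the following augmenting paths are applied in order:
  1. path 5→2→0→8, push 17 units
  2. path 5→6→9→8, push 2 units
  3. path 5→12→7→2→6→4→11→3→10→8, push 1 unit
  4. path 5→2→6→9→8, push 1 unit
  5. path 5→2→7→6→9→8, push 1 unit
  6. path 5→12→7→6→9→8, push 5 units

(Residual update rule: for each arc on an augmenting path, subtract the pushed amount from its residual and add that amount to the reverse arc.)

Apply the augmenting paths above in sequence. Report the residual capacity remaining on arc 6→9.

Residual capacity of (6,9): 16

after path 1 (5→2→0→8, push 17): res(6,9)=25
after path 2 (5→6→9→8, push 2): res(6,9)=23
after path 3 (5→12→7→2→6→4→11→3→10→8, push 1): res(6,9)=23
after path 4 (5→2→6→9→8, push 1): res(6,9)=22
after path 5 (5→2→7→6→9→8, push 1): res(6,9)=21
after path 6 (5→12→7→6→9→8, push 5): res(6,9)=16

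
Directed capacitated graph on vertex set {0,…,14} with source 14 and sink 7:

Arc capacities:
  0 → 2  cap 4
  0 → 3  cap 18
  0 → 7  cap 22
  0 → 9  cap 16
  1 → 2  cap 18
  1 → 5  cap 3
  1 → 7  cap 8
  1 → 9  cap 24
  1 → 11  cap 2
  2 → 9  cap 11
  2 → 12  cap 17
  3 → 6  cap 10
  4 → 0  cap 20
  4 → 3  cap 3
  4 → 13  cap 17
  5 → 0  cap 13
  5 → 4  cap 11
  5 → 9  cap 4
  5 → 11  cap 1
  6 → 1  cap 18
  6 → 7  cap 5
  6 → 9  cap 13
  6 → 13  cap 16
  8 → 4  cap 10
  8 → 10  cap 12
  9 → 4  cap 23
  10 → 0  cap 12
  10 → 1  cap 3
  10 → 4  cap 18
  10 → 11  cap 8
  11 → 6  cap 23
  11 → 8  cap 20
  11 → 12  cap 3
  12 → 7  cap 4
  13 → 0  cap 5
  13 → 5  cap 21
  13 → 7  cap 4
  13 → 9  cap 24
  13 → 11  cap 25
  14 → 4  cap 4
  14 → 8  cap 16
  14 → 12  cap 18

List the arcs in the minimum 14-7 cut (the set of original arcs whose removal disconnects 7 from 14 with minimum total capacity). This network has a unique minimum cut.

augment #1: 14→12→7 push 4
augment #2: 14→4→0→7 push 4
augment #3: 14→8→4→0→7 push 10
augment #4: 14→8→10→0→7 push 6
max flow = 24; residual-reachable set from 14 gives S-side
cut edges (S→T): {(12,7), (14,4), (14,8)} total cap 24

Min-cut arcs: {(12,7), (14,4), (14,8)} (total capacity 24)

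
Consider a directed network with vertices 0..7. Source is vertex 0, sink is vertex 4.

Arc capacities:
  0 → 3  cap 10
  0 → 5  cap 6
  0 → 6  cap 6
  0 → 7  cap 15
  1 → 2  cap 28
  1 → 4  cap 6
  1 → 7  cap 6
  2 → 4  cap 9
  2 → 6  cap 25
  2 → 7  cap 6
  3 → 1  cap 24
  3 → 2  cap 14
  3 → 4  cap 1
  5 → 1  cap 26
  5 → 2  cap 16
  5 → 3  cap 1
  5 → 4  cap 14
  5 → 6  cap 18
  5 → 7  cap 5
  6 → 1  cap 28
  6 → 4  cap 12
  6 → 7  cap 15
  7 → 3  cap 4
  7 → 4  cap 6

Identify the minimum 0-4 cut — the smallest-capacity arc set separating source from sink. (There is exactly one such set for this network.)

Min-cut arcs: {(0,3), (0,5), (0,6), (7,3), (7,4)} (total capacity 32)

augment #1: 0→3→4 push 1
augment #2: 0→5→4 push 6
augment #3: 0→6→4 push 6
augment #4: 0→7→4 push 6
augment #5: 0→3→1→4 push 6
augment #6: 0→3→2→4 push 3
augment #7: 0→7→3→2→4 push 4
max flow = 32; residual-reachable set from 0 gives S-side
cut edges (S→T): {(0,3), (0,5), (0,6), (7,3), (7,4)} total cap 32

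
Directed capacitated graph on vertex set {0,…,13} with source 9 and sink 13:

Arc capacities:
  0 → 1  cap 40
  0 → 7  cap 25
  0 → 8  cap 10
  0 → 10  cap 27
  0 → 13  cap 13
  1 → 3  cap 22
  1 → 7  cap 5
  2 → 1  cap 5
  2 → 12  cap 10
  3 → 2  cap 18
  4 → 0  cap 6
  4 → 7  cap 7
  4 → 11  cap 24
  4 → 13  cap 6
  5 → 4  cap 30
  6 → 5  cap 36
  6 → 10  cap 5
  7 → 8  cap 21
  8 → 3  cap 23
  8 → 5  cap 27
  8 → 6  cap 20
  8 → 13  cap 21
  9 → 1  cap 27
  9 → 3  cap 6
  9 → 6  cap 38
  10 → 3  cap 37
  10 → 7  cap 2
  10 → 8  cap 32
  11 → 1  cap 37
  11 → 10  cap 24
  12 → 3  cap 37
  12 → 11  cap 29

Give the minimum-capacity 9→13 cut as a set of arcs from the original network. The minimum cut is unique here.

augment #1: 9→1→7→8→13 push 5
augment #2: 9→6→5→4→13 push 6
augment #3: 9→6→10→8→13 push 5
augment #4: 9→6→5→4→0→13 push 6
augment #5: 9→6→5→4→7→8→13 push 7
augment #6: 9→3→2→12→11→10→8→13 push 4
max flow = 33; residual-reachable set from 9 gives S-side
cut edges (S→T): {(4,0), (4,13), (8,13)} total cap 33

Min-cut arcs: {(4,0), (4,13), (8,13)} (total capacity 33)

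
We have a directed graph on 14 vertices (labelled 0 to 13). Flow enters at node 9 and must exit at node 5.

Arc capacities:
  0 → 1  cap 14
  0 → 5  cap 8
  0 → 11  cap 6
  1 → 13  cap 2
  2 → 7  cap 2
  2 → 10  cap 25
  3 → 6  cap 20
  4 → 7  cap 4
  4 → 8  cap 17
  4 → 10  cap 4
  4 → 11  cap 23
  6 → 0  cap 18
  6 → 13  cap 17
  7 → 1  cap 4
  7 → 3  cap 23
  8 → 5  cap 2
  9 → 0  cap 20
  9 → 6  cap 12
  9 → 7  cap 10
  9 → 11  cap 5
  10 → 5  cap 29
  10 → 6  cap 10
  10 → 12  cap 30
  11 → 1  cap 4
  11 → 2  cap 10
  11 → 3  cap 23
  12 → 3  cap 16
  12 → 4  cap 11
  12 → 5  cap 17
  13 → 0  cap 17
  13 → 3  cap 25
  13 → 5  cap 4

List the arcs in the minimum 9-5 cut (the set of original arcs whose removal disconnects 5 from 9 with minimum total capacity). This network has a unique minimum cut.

Min-cut arcs: {(0,5), (11,2), (13,5)} (total capacity 22)

augment #1: 9→0→5 push 8
augment #2: 9→6→13→5 push 4
augment #3: 9→11→2→10→5 push 5
augment #4: 9→0→11→2→10→5 push 5
max flow = 22; residual-reachable set from 9 gives S-side
cut edges (S→T): {(0,5), (11,2), (13,5)} total cap 22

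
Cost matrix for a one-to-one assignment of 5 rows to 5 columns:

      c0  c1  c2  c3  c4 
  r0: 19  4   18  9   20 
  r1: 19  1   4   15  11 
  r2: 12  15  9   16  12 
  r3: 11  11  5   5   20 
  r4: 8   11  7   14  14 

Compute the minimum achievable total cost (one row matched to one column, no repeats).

optimal assignment: row0→col1 (cost 4), row1→col2 (cost 4), row2→col4 (cost 12), row3→col3 (cost 5), row4→col0 (cost 8)
total = 4 + 4 + 12 + 5 + 8 = 33

Minimum assignment cost: 33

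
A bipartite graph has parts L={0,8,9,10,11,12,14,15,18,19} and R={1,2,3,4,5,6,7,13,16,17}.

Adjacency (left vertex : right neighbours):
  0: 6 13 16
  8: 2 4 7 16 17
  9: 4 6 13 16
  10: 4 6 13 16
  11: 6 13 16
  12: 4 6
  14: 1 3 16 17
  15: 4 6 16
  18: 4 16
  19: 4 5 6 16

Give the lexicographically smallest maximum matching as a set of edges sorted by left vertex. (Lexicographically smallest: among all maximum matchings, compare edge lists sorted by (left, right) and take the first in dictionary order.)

Lex-smallest maximum matching: {(0,6), (8,2), (9,4), (10,13), (11,16), (14,1), (19,5)}

|M| = 7 (so the lex-smallest maximum matching has 7 edges)
process left vertices in ascending order; for each, take the smallest-labelled available neighbour that still permits 7 edges overall, or leave it unmatched if none does
lex-smallest matching: {0-6, 8-2, 9-4, 10-13, 11-16, 14-1, 19-5}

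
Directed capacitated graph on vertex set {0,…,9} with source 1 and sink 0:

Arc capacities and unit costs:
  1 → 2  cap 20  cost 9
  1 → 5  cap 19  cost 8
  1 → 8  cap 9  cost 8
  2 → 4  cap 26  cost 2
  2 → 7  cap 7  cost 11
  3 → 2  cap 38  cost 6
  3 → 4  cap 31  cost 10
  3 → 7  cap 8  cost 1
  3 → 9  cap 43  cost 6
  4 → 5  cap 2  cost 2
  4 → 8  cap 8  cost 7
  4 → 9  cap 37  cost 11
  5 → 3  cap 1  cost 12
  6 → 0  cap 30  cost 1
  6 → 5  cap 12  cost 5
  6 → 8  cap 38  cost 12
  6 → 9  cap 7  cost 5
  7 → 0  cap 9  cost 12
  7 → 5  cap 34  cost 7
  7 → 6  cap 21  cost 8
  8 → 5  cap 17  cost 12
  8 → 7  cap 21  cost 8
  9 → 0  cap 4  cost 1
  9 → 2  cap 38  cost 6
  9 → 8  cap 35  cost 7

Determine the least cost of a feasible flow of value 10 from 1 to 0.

shortest-cost path #1: 1→2→4→9→0 push 4 @ unit cost 23 (adds 92)
shortest-cost path #2: 1→8→7→6→0 push 6 @ unit cost 25 (adds 150)
total cost = 242

Minimum cost for 10 units: 242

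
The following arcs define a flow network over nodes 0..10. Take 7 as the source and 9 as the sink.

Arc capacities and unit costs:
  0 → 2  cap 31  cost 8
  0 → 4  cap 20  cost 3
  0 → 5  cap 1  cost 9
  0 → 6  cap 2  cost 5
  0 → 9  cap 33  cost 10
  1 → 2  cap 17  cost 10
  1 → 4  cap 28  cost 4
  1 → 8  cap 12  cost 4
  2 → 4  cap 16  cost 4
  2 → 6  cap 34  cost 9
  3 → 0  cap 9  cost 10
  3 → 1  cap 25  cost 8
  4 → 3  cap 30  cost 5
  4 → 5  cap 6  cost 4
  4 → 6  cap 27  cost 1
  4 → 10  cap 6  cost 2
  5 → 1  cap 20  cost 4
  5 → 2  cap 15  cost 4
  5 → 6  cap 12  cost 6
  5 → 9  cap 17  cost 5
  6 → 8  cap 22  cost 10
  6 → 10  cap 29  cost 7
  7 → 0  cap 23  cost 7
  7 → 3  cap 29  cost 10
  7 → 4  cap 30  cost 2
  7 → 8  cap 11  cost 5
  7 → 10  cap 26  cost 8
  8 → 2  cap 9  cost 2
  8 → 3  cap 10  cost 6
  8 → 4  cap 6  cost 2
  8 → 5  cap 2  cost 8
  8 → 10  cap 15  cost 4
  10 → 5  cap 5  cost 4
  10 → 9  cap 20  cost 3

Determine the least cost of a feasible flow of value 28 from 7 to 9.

Minimum cost for 28 units: 296

shortest-cost path #1: 7→4→10→9 push 6 @ unit cost 7 (adds 42)
shortest-cost path #2: 7→10→9 push 14 @ unit cost 11 (adds 154)
shortest-cost path #3: 7→4→5→9 push 6 @ unit cost 11 (adds 66)
shortest-cost path #4: 7→0→9 push 2 @ unit cost 17 (adds 34)
total cost = 296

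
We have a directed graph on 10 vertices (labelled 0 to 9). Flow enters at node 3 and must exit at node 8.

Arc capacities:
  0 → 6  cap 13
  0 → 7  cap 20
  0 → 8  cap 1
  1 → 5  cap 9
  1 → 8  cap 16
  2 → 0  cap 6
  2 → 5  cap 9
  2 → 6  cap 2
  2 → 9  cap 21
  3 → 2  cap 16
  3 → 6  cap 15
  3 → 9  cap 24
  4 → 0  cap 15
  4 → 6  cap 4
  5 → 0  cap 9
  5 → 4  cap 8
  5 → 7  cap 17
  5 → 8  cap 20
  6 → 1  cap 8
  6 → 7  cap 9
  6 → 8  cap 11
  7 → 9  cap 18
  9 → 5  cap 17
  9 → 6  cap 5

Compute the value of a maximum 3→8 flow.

augment #1: 3→6→8 bottleneck 11, total now 11
augment #2: 3→2→0→8 bottleneck 1, total now 12
augment #3: 3→2→5→8 bottleneck 9, total now 21
augment #4: 3→6→1→8 bottleneck 4, total now 25
augment #5: 3→9→5→8 bottleneck 11, total now 36
augment #6: 3→2→6→1→8 bottleneck 2, total now 38
augment #7: 3→9→6→1→8 bottleneck 2, total now 40

Maximum flow value: 40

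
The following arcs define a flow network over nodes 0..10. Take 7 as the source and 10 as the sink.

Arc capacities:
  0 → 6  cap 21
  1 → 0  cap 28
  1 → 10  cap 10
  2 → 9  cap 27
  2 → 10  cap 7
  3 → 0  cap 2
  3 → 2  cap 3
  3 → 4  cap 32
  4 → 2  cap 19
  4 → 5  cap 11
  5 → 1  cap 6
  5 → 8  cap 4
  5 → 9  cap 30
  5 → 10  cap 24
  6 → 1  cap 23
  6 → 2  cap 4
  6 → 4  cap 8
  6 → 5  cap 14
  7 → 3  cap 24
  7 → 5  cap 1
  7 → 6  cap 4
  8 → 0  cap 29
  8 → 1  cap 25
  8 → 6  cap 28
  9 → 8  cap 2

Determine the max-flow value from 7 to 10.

augment #1: 7→5→10 bottleneck 1, total now 1
augment #2: 7→3→2→10 bottleneck 3, total now 4
augment #3: 7→6→1→10 bottleneck 4, total now 8
augment #4: 7→3→4→2→10 bottleneck 4, total now 12
augment #5: 7→3→4→5→10 bottleneck 11, total now 23
augment #6: 7→3→0→6→1→10 bottleneck 2, total now 25
augment #7: 7→3→4→2→9→8→1→10 bottleneck 2, total now 27

Maximum flow value: 27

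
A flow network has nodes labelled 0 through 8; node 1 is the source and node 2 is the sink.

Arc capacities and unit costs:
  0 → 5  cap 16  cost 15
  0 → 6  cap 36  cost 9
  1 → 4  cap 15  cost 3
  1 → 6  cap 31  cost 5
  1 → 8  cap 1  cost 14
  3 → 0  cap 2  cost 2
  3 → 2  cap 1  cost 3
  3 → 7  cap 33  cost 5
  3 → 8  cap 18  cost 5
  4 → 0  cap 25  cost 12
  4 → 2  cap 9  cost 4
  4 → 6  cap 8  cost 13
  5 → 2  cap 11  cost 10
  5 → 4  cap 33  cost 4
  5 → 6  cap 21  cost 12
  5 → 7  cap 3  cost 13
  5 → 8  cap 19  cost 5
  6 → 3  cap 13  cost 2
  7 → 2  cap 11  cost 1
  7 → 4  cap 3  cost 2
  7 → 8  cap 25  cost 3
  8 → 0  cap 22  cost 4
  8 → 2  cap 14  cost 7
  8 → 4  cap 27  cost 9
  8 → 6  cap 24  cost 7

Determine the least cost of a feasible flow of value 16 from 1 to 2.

Minimum cost for 16 units: 151

shortest-cost path #1: 1→4→2 push 9 @ unit cost 7 (adds 63)
shortest-cost path #2: 1→6→3→2 push 1 @ unit cost 10 (adds 10)
shortest-cost path #3: 1→6→3→7→2 push 6 @ unit cost 13 (adds 78)
total cost = 151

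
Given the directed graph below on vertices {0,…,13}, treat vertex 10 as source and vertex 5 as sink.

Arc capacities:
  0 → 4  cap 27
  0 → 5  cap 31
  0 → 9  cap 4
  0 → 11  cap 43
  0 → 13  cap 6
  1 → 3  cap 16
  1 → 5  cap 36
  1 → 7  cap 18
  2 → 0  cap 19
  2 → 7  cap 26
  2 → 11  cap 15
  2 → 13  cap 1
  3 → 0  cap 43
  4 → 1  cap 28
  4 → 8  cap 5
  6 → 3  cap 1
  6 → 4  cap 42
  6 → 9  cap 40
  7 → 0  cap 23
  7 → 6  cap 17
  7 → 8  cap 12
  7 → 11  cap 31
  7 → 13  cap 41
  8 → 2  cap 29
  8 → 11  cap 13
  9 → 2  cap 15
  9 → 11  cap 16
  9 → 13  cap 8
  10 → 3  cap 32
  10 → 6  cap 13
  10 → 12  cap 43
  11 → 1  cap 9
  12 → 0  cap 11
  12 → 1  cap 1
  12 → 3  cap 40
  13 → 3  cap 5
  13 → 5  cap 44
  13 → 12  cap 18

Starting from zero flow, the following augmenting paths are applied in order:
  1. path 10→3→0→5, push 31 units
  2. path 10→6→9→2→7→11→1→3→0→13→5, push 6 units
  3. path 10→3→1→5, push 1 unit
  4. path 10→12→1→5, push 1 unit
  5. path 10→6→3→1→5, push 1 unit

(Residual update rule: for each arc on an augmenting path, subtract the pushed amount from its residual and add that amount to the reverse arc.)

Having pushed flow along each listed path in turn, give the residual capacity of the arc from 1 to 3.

Residual capacity of (1,3): 12

after path 1 (10→3→0→5, push 31): res(1,3)=16
after path 2 (10→6→9→2→7→11→1→3→0→13→5, push 6): res(1,3)=10
after path 3 (10→3→1→5, push 1): res(1,3)=11
after path 4 (10→12→1→5, push 1): res(1,3)=11
after path 5 (10→6→3→1→5, push 1): res(1,3)=12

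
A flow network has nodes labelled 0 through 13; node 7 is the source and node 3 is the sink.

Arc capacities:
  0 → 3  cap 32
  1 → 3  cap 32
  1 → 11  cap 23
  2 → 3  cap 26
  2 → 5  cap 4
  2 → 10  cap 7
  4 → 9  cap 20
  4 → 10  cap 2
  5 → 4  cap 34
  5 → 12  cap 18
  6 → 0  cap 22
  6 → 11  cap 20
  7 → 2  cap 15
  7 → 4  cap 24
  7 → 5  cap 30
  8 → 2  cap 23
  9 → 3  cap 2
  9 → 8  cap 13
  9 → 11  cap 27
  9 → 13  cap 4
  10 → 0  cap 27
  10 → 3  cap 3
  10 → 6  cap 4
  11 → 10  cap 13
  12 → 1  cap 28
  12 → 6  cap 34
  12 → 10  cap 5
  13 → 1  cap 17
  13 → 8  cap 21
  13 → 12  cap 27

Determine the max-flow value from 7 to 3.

augment #1: 7→2→3 bottleneck 15, total now 15
augment #2: 7→4→9→3 bottleneck 2, total now 17
augment #3: 7→4→10→3 bottleneck 2, total now 19
augment #4: 7→5→12→1→3 bottleneck 18, total now 37
augment #5: 7→4→9→8→2→3 bottleneck 11, total now 48
augment #6: 7→4→9→11→10→3 bottleneck 1, total now 49
augment #7: 7→4→9→13→1→3 bottleneck 4, total now 53
augment #8: 7→4→9→11→10→0→3 bottleneck 2, total now 55

Maximum flow value: 55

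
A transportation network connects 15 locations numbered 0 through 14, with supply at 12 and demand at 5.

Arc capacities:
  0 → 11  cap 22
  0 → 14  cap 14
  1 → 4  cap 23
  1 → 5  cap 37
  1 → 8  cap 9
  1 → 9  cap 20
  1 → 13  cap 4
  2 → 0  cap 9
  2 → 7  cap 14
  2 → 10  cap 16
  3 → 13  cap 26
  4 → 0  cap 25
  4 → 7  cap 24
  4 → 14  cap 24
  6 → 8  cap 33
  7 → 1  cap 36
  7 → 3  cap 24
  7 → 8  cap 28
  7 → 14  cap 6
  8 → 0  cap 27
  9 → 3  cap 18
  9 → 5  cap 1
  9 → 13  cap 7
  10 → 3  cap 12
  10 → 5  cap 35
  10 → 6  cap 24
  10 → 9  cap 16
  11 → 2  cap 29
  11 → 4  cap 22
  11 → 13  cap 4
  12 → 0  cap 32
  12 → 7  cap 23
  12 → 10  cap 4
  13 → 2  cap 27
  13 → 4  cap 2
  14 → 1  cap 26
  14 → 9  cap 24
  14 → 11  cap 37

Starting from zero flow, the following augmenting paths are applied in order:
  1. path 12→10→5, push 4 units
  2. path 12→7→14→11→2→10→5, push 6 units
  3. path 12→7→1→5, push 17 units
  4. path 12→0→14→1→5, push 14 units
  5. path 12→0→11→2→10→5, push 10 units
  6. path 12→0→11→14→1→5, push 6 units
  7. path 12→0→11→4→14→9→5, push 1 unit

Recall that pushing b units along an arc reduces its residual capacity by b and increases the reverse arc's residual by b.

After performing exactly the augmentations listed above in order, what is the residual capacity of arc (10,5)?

Residual capacity of (10,5): 15

after path 1 (12→10→5, push 4): res(10,5)=31
after path 2 (12→7→14→11→2→10→5, push 6): res(10,5)=25
after path 3 (12→7→1→5, push 17): res(10,5)=25
after path 4 (12→0→14→1→5, push 14): res(10,5)=25
after path 5 (12→0→11→2→10→5, push 10): res(10,5)=15
after path 6 (12→0→11→14→1→5, push 6): res(10,5)=15
after path 7 (12→0→11→4→14→9→5, push 1): res(10,5)=15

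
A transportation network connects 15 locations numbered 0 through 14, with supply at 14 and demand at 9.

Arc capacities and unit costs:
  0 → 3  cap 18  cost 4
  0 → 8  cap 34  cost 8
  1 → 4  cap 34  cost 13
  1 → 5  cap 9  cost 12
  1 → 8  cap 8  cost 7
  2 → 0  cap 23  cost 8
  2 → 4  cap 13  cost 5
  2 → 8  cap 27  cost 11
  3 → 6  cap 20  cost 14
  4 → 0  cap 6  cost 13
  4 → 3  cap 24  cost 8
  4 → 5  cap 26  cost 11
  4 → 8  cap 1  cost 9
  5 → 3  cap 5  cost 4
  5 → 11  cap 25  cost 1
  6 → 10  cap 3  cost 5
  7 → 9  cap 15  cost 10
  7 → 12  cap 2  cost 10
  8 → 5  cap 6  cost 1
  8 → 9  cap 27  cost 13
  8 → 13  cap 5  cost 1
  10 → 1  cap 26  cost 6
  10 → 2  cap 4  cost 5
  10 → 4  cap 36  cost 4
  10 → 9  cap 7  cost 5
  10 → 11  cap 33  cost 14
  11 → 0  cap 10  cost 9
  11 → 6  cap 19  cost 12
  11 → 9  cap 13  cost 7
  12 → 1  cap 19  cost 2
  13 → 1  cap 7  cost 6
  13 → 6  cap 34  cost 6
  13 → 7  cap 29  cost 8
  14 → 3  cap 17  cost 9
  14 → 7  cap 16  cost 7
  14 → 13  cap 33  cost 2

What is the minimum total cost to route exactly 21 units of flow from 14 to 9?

Minimum cost for 21 units: 381

shortest-cost path #1: 14→7→9 push 15 @ unit cost 17 (adds 255)
shortest-cost path #2: 14→13→6→10→9 push 3 @ unit cost 18 (adds 54)
shortest-cost path #3: 14→13→1→8→5→11→9 push 3 @ unit cost 24 (adds 72)
total cost = 381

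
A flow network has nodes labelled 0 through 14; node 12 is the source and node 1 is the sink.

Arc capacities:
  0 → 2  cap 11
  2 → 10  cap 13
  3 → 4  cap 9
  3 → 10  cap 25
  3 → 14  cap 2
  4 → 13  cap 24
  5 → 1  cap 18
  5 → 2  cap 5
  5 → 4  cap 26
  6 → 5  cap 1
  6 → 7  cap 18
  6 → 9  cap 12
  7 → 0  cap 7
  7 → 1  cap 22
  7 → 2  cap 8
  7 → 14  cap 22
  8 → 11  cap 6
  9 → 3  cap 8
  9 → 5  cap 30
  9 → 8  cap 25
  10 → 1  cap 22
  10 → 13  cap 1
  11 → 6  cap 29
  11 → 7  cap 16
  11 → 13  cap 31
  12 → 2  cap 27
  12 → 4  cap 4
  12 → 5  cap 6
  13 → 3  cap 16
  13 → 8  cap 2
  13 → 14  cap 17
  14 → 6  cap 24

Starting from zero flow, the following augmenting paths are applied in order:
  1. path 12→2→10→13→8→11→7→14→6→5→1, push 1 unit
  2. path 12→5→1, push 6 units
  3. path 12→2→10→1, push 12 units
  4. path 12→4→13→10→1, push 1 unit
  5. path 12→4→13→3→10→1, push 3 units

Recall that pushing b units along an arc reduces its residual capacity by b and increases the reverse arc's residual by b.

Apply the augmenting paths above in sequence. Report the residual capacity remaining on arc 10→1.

Residual capacity of (10,1): 6

after path 1 (12→2→10→13→8→11→7→14→6→5→1, push 1): res(10,1)=22
after path 2 (12→5→1, push 6): res(10,1)=22
after path 3 (12→2→10→1, push 12): res(10,1)=10
after path 4 (12→4→13→10→1, push 1): res(10,1)=9
after path 5 (12→4→13→3→10→1, push 3): res(10,1)=6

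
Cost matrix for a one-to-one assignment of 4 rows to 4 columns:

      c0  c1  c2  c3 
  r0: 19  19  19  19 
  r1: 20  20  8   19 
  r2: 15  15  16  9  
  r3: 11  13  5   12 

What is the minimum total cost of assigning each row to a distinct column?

optimal assignment: row0→col1 (cost 19), row1→col2 (cost 8), row2→col3 (cost 9), row3→col0 (cost 11)
total = 19 + 8 + 9 + 11 = 47

Minimum assignment cost: 47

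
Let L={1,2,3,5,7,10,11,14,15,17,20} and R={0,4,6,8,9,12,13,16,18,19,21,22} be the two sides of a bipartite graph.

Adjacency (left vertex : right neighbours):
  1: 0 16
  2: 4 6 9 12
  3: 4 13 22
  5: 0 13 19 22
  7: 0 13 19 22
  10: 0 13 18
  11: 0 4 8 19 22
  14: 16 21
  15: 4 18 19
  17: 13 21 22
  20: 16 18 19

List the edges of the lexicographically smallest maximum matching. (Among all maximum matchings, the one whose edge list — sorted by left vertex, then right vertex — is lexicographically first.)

|M| = 10 (so the lex-smallest maximum matching has 10 edges)
process left vertices in ascending order; for each, take the smallest-labelled available neighbour that still permits 10 edges overall, or leave it unmatched if none does
lex-smallest matching: {1-0, 2-6, 3-4, 5-13, 7-19, 10-18, 11-8, 14-21, 17-22, 20-16}

Lex-smallest maximum matching: {(1,0), (2,6), (3,4), (5,13), (7,19), (10,18), (11,8), (14,21), (17,22), (20,16)}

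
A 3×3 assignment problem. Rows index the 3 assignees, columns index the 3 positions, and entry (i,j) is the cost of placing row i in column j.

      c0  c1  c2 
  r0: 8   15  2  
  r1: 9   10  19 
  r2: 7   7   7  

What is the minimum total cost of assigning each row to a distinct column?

optimal assignment: row0→col2 (cost 2), row1→col0 (cost 9), row2→col1 (cost 7)
total = 2 + 9 + 7 = 18

Minimum assignment cost: 18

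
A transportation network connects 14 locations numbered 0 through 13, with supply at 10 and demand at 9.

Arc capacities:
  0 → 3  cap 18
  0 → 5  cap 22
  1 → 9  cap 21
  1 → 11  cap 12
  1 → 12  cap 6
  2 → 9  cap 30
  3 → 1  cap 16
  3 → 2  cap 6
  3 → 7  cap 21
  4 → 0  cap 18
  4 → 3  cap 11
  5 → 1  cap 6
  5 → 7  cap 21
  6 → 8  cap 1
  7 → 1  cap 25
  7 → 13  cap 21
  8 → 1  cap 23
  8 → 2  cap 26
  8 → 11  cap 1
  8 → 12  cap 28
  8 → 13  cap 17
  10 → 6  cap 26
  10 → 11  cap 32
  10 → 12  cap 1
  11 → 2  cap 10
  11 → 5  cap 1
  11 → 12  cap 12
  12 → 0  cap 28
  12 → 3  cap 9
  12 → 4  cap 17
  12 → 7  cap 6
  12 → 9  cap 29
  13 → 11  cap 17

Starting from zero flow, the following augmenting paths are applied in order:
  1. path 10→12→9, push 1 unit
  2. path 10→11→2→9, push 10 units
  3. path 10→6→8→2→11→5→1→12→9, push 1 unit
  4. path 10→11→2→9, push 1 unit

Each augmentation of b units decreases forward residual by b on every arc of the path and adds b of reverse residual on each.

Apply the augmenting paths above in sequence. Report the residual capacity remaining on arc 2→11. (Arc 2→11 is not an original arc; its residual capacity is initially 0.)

after path 1 (10→12→9, push 1): res(2,11)=0
after path 2 (10→11→2→9, push 10): res(2,11)=10
after path 3 (10→6→8→2→11→5→1→12→9, push 1): res(2,11)=9
after path 4 (10→11→2→9, push 1): res(2,11)=10

Residual capacity of (2,11): 10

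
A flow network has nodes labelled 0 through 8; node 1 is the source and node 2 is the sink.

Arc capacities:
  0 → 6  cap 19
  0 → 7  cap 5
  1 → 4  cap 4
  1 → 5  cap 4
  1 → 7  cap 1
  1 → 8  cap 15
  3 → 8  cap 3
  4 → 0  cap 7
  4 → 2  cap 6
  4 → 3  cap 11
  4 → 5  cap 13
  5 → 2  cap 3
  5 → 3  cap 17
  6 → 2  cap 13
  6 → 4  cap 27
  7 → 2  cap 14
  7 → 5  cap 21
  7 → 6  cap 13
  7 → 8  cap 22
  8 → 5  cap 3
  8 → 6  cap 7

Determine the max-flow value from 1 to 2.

augment #1: 1→4→2 bottleneck 4, total now 4
augment #2: 1→5→2 bottleneck 3, total now 7
augment #3: 1→7→2 bottleneck 1, total now 8
augment #4: 1→8→6→2 bottleneck 7, total now 15

Maximum flow value: 15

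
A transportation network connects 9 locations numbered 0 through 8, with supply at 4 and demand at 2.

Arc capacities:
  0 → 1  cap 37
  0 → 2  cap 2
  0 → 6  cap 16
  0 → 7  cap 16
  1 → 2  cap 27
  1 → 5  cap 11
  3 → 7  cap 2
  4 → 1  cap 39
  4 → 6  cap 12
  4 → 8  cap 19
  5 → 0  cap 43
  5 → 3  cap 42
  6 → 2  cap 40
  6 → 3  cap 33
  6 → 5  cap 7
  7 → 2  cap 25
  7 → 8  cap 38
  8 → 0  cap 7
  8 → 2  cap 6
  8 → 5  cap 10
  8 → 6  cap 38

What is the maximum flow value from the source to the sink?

Maximum flow value: 69

augment #1: 4→1→2 bottleneck 27, total now 27
augment #2: 4→6→2 bottleneck 12, total now 39
augment #3: 4→8→2 bottleneck 6, total now 45
augment #4: 4→8→0→2 bottleneck 2, total now 47
augment #5: 4→8→6→2 bottleneck 11, total now 58
augment #6: 4→1→5→0→6→2 bottleneck 11, total now 69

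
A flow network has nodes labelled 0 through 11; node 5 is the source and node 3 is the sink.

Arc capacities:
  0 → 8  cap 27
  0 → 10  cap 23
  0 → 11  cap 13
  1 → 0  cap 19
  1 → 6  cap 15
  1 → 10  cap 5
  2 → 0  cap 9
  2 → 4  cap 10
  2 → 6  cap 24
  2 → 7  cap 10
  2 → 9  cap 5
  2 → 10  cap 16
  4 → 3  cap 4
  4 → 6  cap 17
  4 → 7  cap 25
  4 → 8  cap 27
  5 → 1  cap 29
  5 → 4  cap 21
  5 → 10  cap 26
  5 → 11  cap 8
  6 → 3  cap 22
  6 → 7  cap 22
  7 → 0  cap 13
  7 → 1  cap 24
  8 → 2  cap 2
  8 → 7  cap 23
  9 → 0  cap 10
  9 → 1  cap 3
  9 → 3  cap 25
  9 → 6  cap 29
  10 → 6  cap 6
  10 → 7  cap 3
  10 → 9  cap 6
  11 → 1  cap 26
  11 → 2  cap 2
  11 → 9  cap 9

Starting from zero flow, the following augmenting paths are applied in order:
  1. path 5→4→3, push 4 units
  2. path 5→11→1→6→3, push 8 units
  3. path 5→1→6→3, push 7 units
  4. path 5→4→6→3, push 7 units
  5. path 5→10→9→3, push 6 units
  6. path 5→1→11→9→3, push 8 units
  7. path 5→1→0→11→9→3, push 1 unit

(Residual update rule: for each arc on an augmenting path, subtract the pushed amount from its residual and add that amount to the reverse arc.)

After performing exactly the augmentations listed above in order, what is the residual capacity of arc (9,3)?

after path 1 (5→4→3, push 4): res(9,3)=25
after path 2 (5→11→1→6→3, push 8): res(9,3)=25
after path 3 (5→1→6→3, push 7): res(9,3)=25
after path 4 (5→4→6→3, push 7): res(9,3)=25
after path 5 (5→10→9→3, push 6): res(9,3)=19
after path 6 (5→1→11→9→3, push 8): res(9,3)=11
after path 7 (5→1→0→11→9→3, push 1): res(9,3)=10

Residual capacity of (9,3): 10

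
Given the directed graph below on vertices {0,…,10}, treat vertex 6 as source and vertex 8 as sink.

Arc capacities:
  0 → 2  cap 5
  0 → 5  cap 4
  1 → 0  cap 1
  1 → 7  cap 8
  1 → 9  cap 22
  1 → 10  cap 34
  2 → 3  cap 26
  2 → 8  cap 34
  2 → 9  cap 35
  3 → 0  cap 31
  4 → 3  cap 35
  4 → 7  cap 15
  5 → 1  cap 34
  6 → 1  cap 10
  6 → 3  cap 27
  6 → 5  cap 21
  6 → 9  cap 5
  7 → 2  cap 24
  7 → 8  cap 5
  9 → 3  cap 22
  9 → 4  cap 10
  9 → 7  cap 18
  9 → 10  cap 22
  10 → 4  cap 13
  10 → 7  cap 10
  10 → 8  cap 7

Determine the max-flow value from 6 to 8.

augment #1: 6→1→7→8 bottleneck 5, total now 5
augment #2: 6→1→10→8 bottleneck 5, total now 10
augment #3: 6→9→10→8 bottleneck 2, total now 12
augment #4: 6→3→0→2→8 bottleneck 5, total now 17
augment #5: 6→9→7→2→8 bottleneck 3, total now 20
augment #6: 6→5→1→7→2→8 bottleneck 3, total now 23
augment #7: 6→5→1→9→7→2→8 bottleneck 15, total now 38
augment #8: 6→5→1→10→7→2→8 bottleneck 3, total now 41

Maximum flow value: 41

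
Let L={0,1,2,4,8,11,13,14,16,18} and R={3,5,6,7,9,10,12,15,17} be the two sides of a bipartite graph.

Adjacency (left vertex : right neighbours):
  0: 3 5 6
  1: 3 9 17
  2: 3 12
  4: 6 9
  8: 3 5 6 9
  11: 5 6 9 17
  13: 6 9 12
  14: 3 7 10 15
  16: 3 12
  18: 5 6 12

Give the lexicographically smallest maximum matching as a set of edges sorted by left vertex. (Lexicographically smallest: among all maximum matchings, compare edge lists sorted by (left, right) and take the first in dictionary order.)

Lex-smallest maximum matching: {(0,3), (1,9), (2,12), (4,6), (8,5), (11,17), (14,7)}

|M| = 7 (so the lex-smallest maximum matching has 7 edges)
process left vertices in ascending order; for each, take the smallest-labelled available neighbour that still permits 7 edges overall, or leave it unmatched if none does
lex-smallest matching: {0-3, 1-9, 2-12, 4-6, 8-5, 11-17, 14-7}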